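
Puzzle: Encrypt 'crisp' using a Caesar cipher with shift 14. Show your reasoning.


Shift each letter by 14: c -> q, r -> f, i -> w, s -> g, p -> d. Result: 'qfwgd'.

qfwgd


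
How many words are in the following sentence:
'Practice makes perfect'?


Split into words: Practice | makes | perfect = 3 words.

3


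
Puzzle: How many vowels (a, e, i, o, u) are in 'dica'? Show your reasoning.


Vowels in 'dica': i, a = 2 vowels.

2


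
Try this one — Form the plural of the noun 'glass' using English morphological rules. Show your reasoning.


Apply rule: Add -es (sibilant/fricative ending). 'glass' becomes 'glasses'.

glasses


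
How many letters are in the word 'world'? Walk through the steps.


Spell out 'world' and number each letter: w(1), o(2), r(3), l(4), d(5). Total: 5 letters.

5


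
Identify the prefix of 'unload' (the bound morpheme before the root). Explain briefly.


The word 'unload' = 'un' (prefix) + 'load' (root). The prefix is 'un'.

un


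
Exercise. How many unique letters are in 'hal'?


Unique letters in 'hal': {a, h, l} = 3 distinct letters.

3


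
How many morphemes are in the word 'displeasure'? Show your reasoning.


Decomposition: dis- (prefix) + please (root) + -ure (suffix) = 3 morpheme(s)

3 morphemes


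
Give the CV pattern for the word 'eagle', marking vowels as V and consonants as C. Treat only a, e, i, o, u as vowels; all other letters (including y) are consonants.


Letter mapping: e = V, a = V, g = C, l = C, e = V.

VVCCV


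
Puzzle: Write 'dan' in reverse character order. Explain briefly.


Reverse 'dan' character by character: 'nad'.

nad


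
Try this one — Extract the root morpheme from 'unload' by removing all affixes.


Remove prefix 'un' from 'unload' to get root 'load'.

load


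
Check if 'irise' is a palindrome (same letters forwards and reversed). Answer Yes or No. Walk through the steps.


Forward: 'irise'
Reversed: 'esiri'
They differ.

No


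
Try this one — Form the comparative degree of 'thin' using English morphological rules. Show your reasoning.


Apply comparative formation (double final consonant, add -er): 'thin' -> 'thinner'.

thinner


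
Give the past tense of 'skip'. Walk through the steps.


Apply rule: Double final consonant and add -ed. 'skip' becomes 'skipped'.

skipped


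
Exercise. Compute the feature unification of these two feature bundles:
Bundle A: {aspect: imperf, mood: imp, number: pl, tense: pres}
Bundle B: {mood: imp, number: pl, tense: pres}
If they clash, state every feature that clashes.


Compare features:
aspect: A=imperf vs B=_ -> unified: imperf
mood: A=imp vs B=imp -> unified: imp
number: A=pl vs B=pl -> unified: pl
tense: A=pres vs B=pres -> unified: pres
No clashes found.

Unified: {aspect: imperf, mood: imp, number: pl, tense: pres}


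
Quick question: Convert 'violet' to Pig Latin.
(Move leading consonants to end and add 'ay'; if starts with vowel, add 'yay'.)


'violet': move consonant cluster 'v' to end and add 'ay': 'ioletvay'.

ioletvay


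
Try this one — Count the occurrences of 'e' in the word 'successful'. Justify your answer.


Letter 'e' in 'successful': found at position(s) 5 = 1 occurrence(s).

1


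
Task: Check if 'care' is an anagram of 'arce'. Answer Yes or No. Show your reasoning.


Sorted letters of 'care': 'acer'
Sorted letters of 'arce': 'acer'
They match.

Yes


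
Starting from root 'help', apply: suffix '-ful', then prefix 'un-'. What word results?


Step 1: Add suffix '-ful' to 'help' = 'helpful'
Step 2: Add prefix 'un-' to 'helpful' = 'unhelpful'

unhelpful


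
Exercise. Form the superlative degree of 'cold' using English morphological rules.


Apply superlative formation (add -est): 'cold' -> 'coldest'.

coldest


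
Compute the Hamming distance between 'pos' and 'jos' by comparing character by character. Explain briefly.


Alignment:
Position 1: 'p' vs 'j' = DIFFER
Position 2: 'o' vs 'o' = match
Position 3: 's' vs 's' = match
Total differences: 1

1


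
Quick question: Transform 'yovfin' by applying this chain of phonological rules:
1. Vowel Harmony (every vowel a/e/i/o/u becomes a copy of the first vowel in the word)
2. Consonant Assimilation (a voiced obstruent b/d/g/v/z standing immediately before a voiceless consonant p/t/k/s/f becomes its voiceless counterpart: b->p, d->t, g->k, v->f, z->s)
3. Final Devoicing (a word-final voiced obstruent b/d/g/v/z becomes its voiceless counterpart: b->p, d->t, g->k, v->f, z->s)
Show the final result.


Starting form: 'yovfin'
Rule 1: Vowel Harmony: all vowels become 'o' (matching first vowel). 'yovfin' -> 'yovfon'
Rule 2: Consonant Assimilation: voiced obstruent before voiceless consonant becomes voiceless ('vf' -> 'ff'). 'yovfon' -> 'yoffon'
Rule 3: Final Devoicing: final consonant 'n' is not one of the voiced obstruents b/d/g/v/z. No change.
Final form: 'yoffon'

yoffon


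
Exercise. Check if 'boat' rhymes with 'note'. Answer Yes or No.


Rime (stressed vowel + following sounds) of 'boat': -oat = /oʊt/
Rime of 'note': -ote = /oʊt/
/oʊt/ and /oʊt/ are the same ending sound, so the words rhyme.

Yes


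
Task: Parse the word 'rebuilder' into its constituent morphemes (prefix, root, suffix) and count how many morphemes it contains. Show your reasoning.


Step 1: Identify prefix: 're' (meaning: again)
Step 2: Identify root: 'build'
Step 3: Identify suffix(es): 'er'
Decomposition: re- (prefix: again) + build (root) + -er (suffix: one who)
Total morphemes: 3

3 morphemes (re- (prefix: again) + build (root) + -er (suffix: one who))


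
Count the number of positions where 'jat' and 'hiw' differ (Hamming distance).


Alignment:
Position 1: 'j' vs 'h' = DIFFER
Position 2: 'a' vs 'i' = DIFFER
Position 3: 't' vs 'w' = DIFFER
Total differences: 3

3


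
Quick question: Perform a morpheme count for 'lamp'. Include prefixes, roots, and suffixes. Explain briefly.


Decomposition: lamp (free morpheme) = 1 morpheme(s)

1 morphemes


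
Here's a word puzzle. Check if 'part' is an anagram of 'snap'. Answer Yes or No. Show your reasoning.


Sorted letters of 'part': 'aprt'
Sorted letters of 'snap': 'anps'
They do not match.

No


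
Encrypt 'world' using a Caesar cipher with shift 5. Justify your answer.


Shift each letter by 5: w -> b, o -> t, r -> w, l -> q, d -> i. Result: 'btwqi'.

btwqi


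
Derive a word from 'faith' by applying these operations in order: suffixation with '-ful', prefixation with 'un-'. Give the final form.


Step 1: Add suffix '-ful' to 'faith' = 'faithful'
Step 2: Add prefix 'un-' to 'faithful' = 'unfaithful'

unfaithful


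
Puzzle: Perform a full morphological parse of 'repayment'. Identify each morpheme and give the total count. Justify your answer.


Step 1: Identify prefix: 're' (meaning: again)
Step 2: Identify root: 'pay'
Step 3: Identify suffix(es): 'ment'
Decomposition: re- (prefix: again) + pay (root) + -ment (suffix: action/result)
Total morphemes: 3

3 morphemes (re- (prefix: again) + pay (root) + -ment (suffix: action/result))


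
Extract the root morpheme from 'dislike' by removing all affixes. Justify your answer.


Remove prefix 'dis' from 'dislike' to get root 'like'.

like


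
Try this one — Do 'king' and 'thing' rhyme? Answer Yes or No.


Rime (stressed vowel + following sounds) of 'king': -ing = /ɪŋ/
Rime of 'thing': -ing = /ɪŋ/
/ɪŋ/ and /ɪŋ/ are the same ending sound, so the words rhyme.

Yes


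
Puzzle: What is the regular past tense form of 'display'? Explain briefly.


Apply rule: Add -ed. 'display' becomes 'displayed'.

displayed


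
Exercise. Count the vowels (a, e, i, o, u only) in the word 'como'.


Vowels in 'como': o, o = 2 vowels.

2


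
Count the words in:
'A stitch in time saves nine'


Split into words: A | stitch | in | time | saves | nine = 6 words.

6


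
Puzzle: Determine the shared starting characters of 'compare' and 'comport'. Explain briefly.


Compare from the start: 4 characters match: 'comp'. Mismatch at position 5: 'a' vs 'o'.

comp


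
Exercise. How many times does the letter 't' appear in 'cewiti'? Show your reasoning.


Letter 't' in 'cewiti': found at position(s) 5 = 1 occurrence(s).

1


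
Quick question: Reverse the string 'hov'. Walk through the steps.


Reverse 'hov' character by character: 'voh'.

voh


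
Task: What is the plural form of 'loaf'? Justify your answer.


Apply rule: Change -f to -ves. 'loaf' becomes 'loaves'.

loaves


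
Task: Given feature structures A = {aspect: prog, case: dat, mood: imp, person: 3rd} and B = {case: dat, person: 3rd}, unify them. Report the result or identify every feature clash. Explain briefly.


Compare features:
aspect: A=prog vs B=_ -> unified: prog
case: A=dat vs B=dat -> unified: dat
mood: A=imp vs B=_ -> unified: imp
person: A=3rd vs B=3rd -> unified: 3rd
No clashes found.

Unified: {aspect: prog, case: dat, mood: imp, person: 3rd}


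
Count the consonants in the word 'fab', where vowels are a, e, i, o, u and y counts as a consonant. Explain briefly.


Consonants in 'fab': f, b = 2 consonants.

2


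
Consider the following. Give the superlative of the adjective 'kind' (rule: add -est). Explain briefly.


Apply superlative formation (add -est): 'kind' -> 'kindest'.

kindest


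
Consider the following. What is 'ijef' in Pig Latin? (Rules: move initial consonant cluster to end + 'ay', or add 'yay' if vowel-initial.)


'ijef' starts with a vowel, so add 'yay': 'ijefyay'.

ijefyay


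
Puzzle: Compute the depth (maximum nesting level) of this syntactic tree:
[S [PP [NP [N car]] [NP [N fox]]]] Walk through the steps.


Count bracket nesting levels:
'[' at pos 0: depth = 1
'[' at pos 3: depth = 2
'[' at pos 7: depth = 3
'[' at pos 11: depth = 4
'[' at pos 20: depth = 3
'[' at pos 24: depth = 4
Maximum depth reached: 4

4


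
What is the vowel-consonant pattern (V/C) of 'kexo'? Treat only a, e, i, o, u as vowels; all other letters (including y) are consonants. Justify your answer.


Letter mapping: k = C, e = V, x = C, o = V.

CVCV


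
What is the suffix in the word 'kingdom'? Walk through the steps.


The word 'kingdom' = 'king' (root) + '-dom' (suffix). The suffix is '-dom'.

dom


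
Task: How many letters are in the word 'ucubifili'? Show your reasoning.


Spell out 'ucubifili' and number each letter: u(1), c(2), u(3), b(4), i(5), f(6), i(7), l(8), i(9). Total: 9 letters.

9


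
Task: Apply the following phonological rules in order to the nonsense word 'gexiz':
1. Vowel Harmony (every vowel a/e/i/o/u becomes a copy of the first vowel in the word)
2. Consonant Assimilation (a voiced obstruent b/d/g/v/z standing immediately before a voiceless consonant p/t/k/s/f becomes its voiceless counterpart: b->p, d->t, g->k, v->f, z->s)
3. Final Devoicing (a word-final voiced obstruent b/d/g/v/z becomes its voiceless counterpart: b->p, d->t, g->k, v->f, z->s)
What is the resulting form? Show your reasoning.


Starting form: 'gexiz'
Rule 1: Vowel Harmony: all vowels become 'e' (matching first vowel). 'gexiz' -> 'gexez'
Rule 2: Consonant Assimilation: no voiced obstruent (b/d/g/v/z) stands immediately before a voiceless consonant (p/t/k/s/f). No change.
Rule 3: Final Devoicing: word-final voiced obstruent 'z' becomes voiceless 's'. 'gexez' -> 'gexes'
Final form: 'gexes'

gexes


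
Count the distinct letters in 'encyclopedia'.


Unique letters in 'encyclopedia': {a, c, d, e, i, l, n, o, p, y} = 10 distinct letters.

10


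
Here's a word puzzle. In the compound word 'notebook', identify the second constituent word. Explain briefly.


Split 'notebook' into 'note' + 'book'. The second part is 'book'.

book


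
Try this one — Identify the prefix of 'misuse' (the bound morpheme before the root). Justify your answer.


The word 'misuse' = 'mis' (prefix) + 'use' (root). The prefix is 'mis'.

mis


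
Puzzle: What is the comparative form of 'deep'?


Apply comparative formation (add -er): 'deep' -> 'deeper'.

deeper


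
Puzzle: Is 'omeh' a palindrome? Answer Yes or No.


Forward: 'omeh'
Reversed: 'hemo'
They differ.

No


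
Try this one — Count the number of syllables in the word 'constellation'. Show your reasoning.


Break 'constellation' into syllables: con-stel-la-tion -> con | stel | la | tion = 4 syllables

4 syllables


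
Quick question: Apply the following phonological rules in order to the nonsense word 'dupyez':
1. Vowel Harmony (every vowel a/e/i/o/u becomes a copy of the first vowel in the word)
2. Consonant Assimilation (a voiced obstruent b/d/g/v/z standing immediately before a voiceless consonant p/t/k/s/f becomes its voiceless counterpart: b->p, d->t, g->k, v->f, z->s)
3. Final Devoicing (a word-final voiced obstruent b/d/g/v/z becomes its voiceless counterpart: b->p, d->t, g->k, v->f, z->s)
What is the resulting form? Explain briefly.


Starting form: 'dupyez'
Rule 1: Vowel Harmony: all vowels become 'u' (matching first vowel). 'dupyez' -> 'dupyuz'
Rule 2: Consonant Assimilation: no voiced obstruent (b/d/g/v/z) stands immediately before a voiceless consonant (p/t/k/s/f). No change.
Rule 3: Final Devoicing: word-final voiced obstruent 'z' becomes voiceless 's'. 'dupyuz' -> 'dupyus'
Final form: 'dupyus'

dupyus


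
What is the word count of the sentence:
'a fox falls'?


Split into words: a | fox | falls = 3 words.

3


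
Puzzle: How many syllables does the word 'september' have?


Break 'september' into syllables: sep-tem-ber -> sep | tem | ber = 3 syllables

3 syllables


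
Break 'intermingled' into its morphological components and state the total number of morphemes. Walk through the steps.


Step 1: Identify prefix: 'inter' (meaning: between)
Step 2: Identify root: 'mingle'
Step 3: Identify suffix(es): 'ed'
Decomposition: inter- (prefix: between) + mingle (root) + -ed (suffix: past)
Total morphemes: 3

3 morphemes (inter- (prefix: between) + mingle (root) + -ed (suffix: past))


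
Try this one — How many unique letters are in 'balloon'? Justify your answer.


Unique letters in 'balloon': {a, b, l, n, o} = 5 distinct letters.

5


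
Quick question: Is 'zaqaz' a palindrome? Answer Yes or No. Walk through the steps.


Forward: 'zaqaz'
Reversed: 'zaqaz'
They are identical.

Yes


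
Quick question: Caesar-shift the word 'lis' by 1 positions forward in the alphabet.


Shift each letter by 1: l -> m, i -> j, s -> t. Result: 'mjt'.

mjt


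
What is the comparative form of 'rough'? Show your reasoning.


Apply comparative formation (add -er): 'rough' -> 'rougher'.

rougher


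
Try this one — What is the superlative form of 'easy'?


Apply superlative formation (consonant + y: change y to i, add -est): 'easy' -> 'easiest'.

easiest


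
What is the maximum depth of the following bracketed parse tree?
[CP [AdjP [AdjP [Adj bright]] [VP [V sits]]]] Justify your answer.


Count bracket nesting levels:
'[' at pos 0: depth = 1
'[' at pos 4: depth = 2
'[' at pos 10: depth = 3
'[' at pos 16: depth = 4
'[' at pos 30: depth = 3
'[' at pos 34: depth = 4
Maximum depth reached: 4

4


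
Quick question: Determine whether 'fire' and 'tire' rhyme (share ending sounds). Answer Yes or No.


Rime (stressed vowel + following sounds) of 'fire': -ire = /aɪər/
Rime of 'tire': -ire = /aɪər/
/aɪər/ and /aɪər/ are the same ending sound, so the words rhyme.

Yes


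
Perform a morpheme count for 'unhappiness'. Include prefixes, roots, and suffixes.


Decomposition: un- (prefix) + happy (root) + -ness (suffix) = 3 morpheme(s)

3 morphemes


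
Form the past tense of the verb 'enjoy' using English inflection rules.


Apply rule: Add -ed. 'enjoy' becomes 'enjoyed'.

enjoyed


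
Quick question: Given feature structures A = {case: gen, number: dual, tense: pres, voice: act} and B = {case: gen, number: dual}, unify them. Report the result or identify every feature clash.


Compare features:
case: A=gen vs B=gen -> unified: gen
number: A=dual vs B=dual -> unified: dual
tense: A=pres vs B=_ -> unified: pres
voice: A=act vs B=_ -> unified: act
No clashes found.

Unified: {case: gen, number: dual, tense: pres, voice: act}


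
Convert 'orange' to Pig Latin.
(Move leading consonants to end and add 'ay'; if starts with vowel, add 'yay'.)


'orange' starts with a vowel, so add 'yay': 'orangeyay'.

orangeyay


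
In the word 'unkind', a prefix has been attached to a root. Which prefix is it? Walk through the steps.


The word 'unkind' = 'un' (prefix) + 'kind' (root). The prefix is 'un'.

un


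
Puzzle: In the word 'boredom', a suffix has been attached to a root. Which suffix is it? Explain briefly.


The word 'boredom' = 'bore' (root) + '-dom' (suffix). The suffix is '-dom'.

dom


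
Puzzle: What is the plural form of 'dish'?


Apply rule: Add -es (sibilant/fricative ending). 'dish' becomes 'dishes'.

dishes


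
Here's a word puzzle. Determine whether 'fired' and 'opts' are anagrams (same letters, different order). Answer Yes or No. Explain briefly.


Sorted letters of 'fired': 'defir'
Sorted letters of 'opts': 'opst'
They do not match.

No


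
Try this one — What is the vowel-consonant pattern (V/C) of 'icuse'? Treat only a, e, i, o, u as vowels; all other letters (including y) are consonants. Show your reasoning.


Letter mapping: i = V, c = C, u = V, s = C, e = V.

VCVCV


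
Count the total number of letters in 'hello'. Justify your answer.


Spell out 'hello' and number each letter: h(1), e(2), l(3), l(4), o(5). Total: 5 letters.

5


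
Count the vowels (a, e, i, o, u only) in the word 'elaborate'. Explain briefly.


Vowels in 'elaborate': e, a, o, a, e = 5 vowels.

5


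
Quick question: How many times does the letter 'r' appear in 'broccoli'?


Letter 'r' in 'broccoli': found at position(s) 2 = 1 occurrence(s).

1


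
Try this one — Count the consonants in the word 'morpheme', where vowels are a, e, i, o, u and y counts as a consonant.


Consonants in 'morpheme': m, r, p, h, m = 5 consonants.

5


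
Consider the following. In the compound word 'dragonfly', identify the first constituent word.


Split 'dragonfly' into 'dragon' + 'fly'. The first part is 'dragon'.

dragon


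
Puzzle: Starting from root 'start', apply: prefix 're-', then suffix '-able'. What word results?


Step 1: Add prefix 're-' to 'start' = 'restart'
Step 2: Add suffix '-able' to 'restart' = 'restartable'

restartable


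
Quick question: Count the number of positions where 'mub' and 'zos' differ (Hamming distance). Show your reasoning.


Alignment:
Position 1: 'm' vs 'z' = DIFFER
Position 2: 'u' vs 'o' = DIFFER
Position 3: 'b' vs 's' = DIFFER
Total differences: 3

3


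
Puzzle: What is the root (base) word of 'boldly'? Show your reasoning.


Remove suffix '-ly' from 'boldly' to get root 'bold'.

bold


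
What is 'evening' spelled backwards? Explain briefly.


Reverse 'evening' character by character: 'gnineve'.

gnineve


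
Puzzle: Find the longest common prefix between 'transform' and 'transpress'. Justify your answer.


Compare from the start: 5 characters match: 'trans'. Mismatch at position 6: 'f' vs 'p'.

trans


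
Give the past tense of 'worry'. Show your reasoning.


Apply rule: Change -y to -ied. 'worry' becomes 'worried'.

worried


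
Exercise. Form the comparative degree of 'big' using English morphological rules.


Apply comparative formation (double final consonant, add -er): 'big' -> 'bigger'.

bigger


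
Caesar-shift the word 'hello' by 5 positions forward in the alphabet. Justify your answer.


Shift each letter by 5: h -> m, e -> j, l -> q, l -> q, o -> t. Result: 'mjqqt'.

mjqqt


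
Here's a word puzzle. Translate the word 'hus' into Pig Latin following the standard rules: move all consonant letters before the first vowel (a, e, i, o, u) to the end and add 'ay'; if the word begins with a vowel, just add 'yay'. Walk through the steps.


'hus': move consonant cluster 'h' to end and add 'ay': 'ushay'.

ushay


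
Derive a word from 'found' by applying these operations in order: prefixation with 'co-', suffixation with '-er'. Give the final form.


Step 1: Add prefix 'co-' to 'found' = 'cofound'
Step 2: Add suffix '-er' to 'cofound' = 'cofounder'

cofounder


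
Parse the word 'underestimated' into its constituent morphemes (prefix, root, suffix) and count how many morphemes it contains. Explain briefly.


Step 1: Identify prefix: 'under' (meaning: beneath/insufficient)
Step 2: Identify root: 'estimate'
Step 3: Identify suffix(es): 'ed'
Decomposition: under- (prefix: beneath/insufficient) + estimate (root) + -ed (suffix: past)
Total morphemes: 3

3 morphemes (under- (prefix: beneath/insufficient) + estimate (root) + -ed (suffix: past))


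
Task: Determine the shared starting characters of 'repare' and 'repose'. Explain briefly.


Compare from the start: 3 characters match: 'rep'. Mismatch at position 4: 'a' vs 'o'.

rep


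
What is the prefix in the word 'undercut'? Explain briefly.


The word 'undercut' = 'under' (prefix) + 'cut' (root). The prefix is 'under'.

under


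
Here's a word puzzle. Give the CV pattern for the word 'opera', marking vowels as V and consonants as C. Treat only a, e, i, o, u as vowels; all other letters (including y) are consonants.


Letter mapping: o = V, p = C, e = V, r = C, a = V.

VCVCV


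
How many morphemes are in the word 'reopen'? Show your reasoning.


Decomposition: re- (prefix) + open (root) = 2 morpheme(s)

2 morphemes


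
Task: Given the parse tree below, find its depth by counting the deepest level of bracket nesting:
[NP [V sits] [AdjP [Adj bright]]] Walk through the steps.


Count bracket nesting levels:
'[' at pos 0: depth = 1
'[' at pos 4: depth = 2
'[' at pos 13: depth = 2
'[' at pos 19: depth = 3
Maximum depth reached: 3

3


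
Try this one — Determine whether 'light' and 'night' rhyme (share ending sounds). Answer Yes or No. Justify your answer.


Rime (stressed vowel + following sounds) of 'light': -ight = /aɪt/
Rime of 'night': -ight = /aɪt/
/aɪt/ and /aɪt/ are the same ending sound, so the words rhyme.

Yes


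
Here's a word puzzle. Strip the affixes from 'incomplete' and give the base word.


Remove prefix 'in' from 'incomplete' to get root 'complete'.

complete


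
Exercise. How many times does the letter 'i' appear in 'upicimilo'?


Letter 'i' in 'upicimilo': found at position(s) 3, 5, 7 = 3 occurrence(s).

3


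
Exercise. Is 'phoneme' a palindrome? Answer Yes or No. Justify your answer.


Forward: 'phoneme'
Reversed: 'emenohp'
They differ.

No


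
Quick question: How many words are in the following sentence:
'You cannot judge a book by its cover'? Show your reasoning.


Split into words: You | cannot | judge | a | book | by | its | cover = 8 words.

8


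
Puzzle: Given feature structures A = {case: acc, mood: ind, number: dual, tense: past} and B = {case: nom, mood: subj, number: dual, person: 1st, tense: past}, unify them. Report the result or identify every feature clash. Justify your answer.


Compare features:
case: A=acc vs B=nom -> CLASH
mood: A=ind vs B=subj -> CLASH
number: A=dual vs B=dual -> unified: dual
person: A=_ vs B=1st -> unified: 1st
tense: A=past vs B=past -> unified: past
Clashes detected on features 'case' (acc vs nom) and 'mood' (ind vs subj); unification fails.

CLASH on 'case' (acc vs nom) and 'mood' (ind vs subj)


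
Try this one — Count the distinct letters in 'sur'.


Unique letters in 'sur': {r, s, u} = 3 distinct letters.

3


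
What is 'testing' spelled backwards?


Reverse 'testing' character by character: 'gnitset'.

gnitset


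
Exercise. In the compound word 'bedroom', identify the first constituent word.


Split 'bedroom' into 'bed' + 'room'. The first part is 'bed'.

bed


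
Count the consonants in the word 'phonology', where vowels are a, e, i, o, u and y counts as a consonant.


Consonants in 'phonology': p, h, n, l, g, y = 6 consonants.

6


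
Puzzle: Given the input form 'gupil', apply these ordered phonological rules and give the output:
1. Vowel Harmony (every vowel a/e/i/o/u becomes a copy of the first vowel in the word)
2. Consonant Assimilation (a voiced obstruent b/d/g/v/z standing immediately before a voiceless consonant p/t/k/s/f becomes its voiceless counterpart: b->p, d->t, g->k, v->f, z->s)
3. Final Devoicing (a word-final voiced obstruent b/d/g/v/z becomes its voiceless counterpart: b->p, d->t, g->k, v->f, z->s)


Starting form: 'gupil'
Rule 1: Vowel Harmony: all vowels become 'u' (matching first vowel). 'gupil' -> 'gupul'
Rule 2: Consonant Assimilation: no voiced obstruent (b/d/g/v/z) stands immediately before a voiceless consonant (p/t/k/s/f). No change.
Rule 3: Final Devoicing: final consonant 'l' is not one of the voiced obstruents b/d/g/v/z. No change.
Final form: 'gupul'

gupul


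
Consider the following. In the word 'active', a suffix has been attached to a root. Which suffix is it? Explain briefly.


The word 'active' = 'act' (root) + '-ive' (suffix). The suffix is '-ive'.

ive


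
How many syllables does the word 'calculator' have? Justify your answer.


Break 'calculator' into syllables: cal-cu-la-tor -> cal | cu | la | tor = 4 syllables

4 syllables


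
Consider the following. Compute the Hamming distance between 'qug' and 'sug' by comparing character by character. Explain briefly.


Alignment:
Position 1: 'q' vs 's' = DIFFER
Position 2: 'u' vs 'u' = match
Position 3: 'g' vs 'g' = match
Total differences: 1

1


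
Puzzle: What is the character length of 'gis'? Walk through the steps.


Spell out 'gis' and number each letter: g(1), i(2), s(3). Total: 3 letters.

3


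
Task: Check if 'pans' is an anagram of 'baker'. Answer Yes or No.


Sorted letters of 'pans': 'anps'
Sorted letters of 'baker': 'abekr'
They do not match.

No


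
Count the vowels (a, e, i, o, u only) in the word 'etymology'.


Vowels in 'etymology': e, o, o = 3 vowels.

3


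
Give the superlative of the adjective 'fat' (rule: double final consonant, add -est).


Apply superlative formation (double final consonant, add -est): 'fat' -> 'fattest'.

fattest


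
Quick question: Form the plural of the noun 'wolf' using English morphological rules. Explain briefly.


Apply rule: Change -f to -ves. 'wolf' becomes 'wolves'.

wolves


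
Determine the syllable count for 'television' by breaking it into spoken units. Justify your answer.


Break 'television' into syllables: tel-e-vi-sion -> tel | e | vi | sion = 4 syllables

4 syllables


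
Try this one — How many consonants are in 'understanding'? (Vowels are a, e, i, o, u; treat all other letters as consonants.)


Consonants in 'understanding': n, d, r, s, t, n, d, n, g = 9 consonants.

9


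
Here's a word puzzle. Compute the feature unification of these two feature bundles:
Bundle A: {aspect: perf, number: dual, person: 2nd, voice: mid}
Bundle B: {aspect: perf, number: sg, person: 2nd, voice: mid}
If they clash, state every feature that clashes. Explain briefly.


Compare features:
aspect: A=perf vs B=perf -> unified: perf
number: A=dual vs B=sg -> CLASH
person: A=2nd vs B=2nd -> unified: 2nd
voice: A=mid vs B=mid -> unified: mid
Clash detected on feature 'number' (dual vs sg); unification fails.

CLASH on 'number' (dual vs sg)


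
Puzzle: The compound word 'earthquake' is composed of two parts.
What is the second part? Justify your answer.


Split 'earthquake' into 'earth' + 'quake'. The second part is 'quake'.

quake


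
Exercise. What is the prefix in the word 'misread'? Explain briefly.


The word 'misread' = 'mis' (prefix) + 'read' (root). The prefix is 'mis'.

mis


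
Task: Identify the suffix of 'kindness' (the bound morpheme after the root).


The word 'kindness' = 'kind' (root) + '-ness' (suffix). The suffix is '-ness'.

ness


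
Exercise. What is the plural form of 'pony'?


Apply rule: Change -y to -ies (consonant + y). 'pony' becomes 'ponies'.

ponies


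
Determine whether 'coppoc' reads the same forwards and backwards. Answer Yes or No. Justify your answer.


Forward: 'coppoc'
Reversed: 'coppoc'
They are identical.

Yes


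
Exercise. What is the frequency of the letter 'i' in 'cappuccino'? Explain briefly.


Letter 'i' in 'cappuccino': found at position(s) 8 = 1 occurrence(s).

1


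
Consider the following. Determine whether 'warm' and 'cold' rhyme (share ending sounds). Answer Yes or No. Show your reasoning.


Rime (stressed vowel + following sounds) of 'warm': -arm = /ɔːrm/
Rime of 'cold': -old = /oʊld/
/ɔːrm/ and /oʊld/ are different ending sounds, so the words do not rhyme.

No


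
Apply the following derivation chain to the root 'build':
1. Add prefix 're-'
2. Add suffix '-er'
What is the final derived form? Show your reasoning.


Step 1: Add prefix 're-' to 'build' = 'rebuild'
Step 2: Add suffix '-er' to 'rebuild' = 'rebuilder'

rebuilder


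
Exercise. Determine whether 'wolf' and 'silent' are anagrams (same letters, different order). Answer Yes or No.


Sorted letters of 'wolf': 'flow'
Sorted letters of 'silent': 'eilnst'
They do not match.

No


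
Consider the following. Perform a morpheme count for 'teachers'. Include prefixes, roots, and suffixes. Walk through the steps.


Decomposition: teach (root) + -er (suffix) + -s (plural) = 3 morpheme(s)

3 morphemes


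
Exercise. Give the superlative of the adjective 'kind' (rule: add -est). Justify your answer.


Apply superlative formation (add -est): 'kind' -> 'kindest'.

kindest


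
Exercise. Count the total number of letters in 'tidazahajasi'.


Spell out 'tidazahajasi' and number each letter: t(1), i(2), d(3), a(4), z(5), a(6), h(7), a(8), j(9), a(10), s(11), i(12). Total: 12 letters.

12


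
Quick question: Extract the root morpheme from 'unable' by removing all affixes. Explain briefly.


Remove prefix 'un' from 'unable' to get root 'able'.

able


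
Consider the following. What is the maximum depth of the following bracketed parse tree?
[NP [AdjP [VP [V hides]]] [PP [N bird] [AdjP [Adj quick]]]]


Count bracket nesting levels:
'[' at pos 0: depth = 1
'[' at pos 4: depth = 2
'[' at pos 10: depth = 3
'[' at pos 14: depth = 4
'[' at pos 26: depth = 2
'[' at pos 30: depth = 3
'[' at pos 39: depth = 3
'[' at pos 45: depth = 4
Maximum depth reached: 4

4


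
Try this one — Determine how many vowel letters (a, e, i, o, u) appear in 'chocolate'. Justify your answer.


Vowels in 'chocolate': o, o, a, e = 4 vowels.

4


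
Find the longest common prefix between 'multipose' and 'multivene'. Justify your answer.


Compare from the start: 5 characters match: 'multi'. Mismatch at position 6: 'p' vs 'v'.

multi


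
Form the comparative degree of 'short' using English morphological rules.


Apply comparative formation (add -er): 'short' -> 'shorter'.

shorter


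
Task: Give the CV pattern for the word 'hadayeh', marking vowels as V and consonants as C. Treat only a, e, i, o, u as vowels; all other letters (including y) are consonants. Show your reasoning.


Letter mapping: h = C, a = V, d = C, a = V, y = C, e = V, h = C.

CVCVCVC


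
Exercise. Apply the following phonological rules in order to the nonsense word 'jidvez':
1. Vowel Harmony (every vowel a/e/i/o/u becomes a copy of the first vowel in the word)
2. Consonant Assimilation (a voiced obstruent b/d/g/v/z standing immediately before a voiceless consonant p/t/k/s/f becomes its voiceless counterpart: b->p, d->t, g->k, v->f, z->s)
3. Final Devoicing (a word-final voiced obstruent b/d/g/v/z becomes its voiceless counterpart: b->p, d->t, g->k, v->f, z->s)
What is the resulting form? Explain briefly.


Starting form: 'jidvez'
Rule 1: Vowel Harmony: all vowels become 'i' (matching first vowel). 'jidvez' -> 'jidviz'
Rule 2: Consonant Assimilation: no voiced obstruent (b/d/g/v/z) stands immediately before a voiceless consonant (p/t/k/s/f). No change.
Rule 3: Final Devoicing: word-final voiced obstruent 'z' becomes voiceless 's'. 'jidviz' -> 'jidvis'
Final form: 'jidvis'

jidvis


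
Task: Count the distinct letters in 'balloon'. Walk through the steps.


Unique letters in 'balloon': {a, b, l, n, o} = 5 distinct letters.

5


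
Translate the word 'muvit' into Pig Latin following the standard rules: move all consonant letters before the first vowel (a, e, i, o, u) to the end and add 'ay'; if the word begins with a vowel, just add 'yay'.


'muvit': move consonant cluster 'm' to end and add 'ay': 'uvitmay'.

uvitmay


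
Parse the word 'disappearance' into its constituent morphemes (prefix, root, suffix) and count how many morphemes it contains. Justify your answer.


Step 1: Identify prefix: 'dis' (meaning: not/apart)
Step 2: Identify root: 'appear'
Step 3: Identify suffix(es): 'ance'
Decomposition: dis- (prefix: not/apart) + appear (root) + -ance (suffix: state/act)
Total morphemes: 3

3 morphemes (dis- (prefix: not/apart) + appear (root) + -ance (suffix: state/act))


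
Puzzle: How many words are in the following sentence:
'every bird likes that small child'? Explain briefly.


Split into words: every | bird | likes | that | small | child = 6 words.

6


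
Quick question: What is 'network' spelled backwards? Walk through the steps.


Reverse 'network' character by character: 'krowten'.

krowten


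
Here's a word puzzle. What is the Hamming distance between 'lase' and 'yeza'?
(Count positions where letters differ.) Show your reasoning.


Alignment:
Position 1: 'l' vs 'y' = DIFFER
Position 2: 'a' vs 'e' = DIFFER
Position 3: 's' vs 'z' = DIFFER
Position 4: 'e' vs 'a' = DIFFER
Total differences: 4

4


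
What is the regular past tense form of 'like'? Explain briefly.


Apply rule: Add -d (word ends in -e). 'like' becomes 'liked'.

liked


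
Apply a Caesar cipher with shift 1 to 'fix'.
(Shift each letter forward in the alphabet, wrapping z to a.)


Shift each letter by 1: f -> g, i -> j, x -> y. Result: 'gjy'.

gjy


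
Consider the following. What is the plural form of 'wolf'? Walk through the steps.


Apply rule: Change -f to -ves. 'wolf' becomes 'wolves'.

wolves


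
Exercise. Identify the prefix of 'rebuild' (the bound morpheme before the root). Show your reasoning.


The word 'rebuild' = 're' (prefix) + 'build' (root). The prefix is 're'.

re


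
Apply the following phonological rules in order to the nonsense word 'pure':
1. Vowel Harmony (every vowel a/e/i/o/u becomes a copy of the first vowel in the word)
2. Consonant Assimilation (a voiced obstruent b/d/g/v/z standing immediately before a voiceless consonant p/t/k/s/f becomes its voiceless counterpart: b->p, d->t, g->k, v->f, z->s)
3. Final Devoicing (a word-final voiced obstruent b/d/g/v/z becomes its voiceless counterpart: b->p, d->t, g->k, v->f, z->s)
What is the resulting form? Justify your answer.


Starting form: 'pure'
Rule 1: Vowel Harmony: all vowels become 'u' (matching first vowel). 'pure' -> 'puru'
Rule 2: Consonant Assimilation: no voiced obstruent (b/d/g/v/z) stands immediately before a voiceless consonant (p/t/k/s/f). No change.
Rule 3: Final Devoicing: the word ends in the vowel 'u', not a consonant. No change.
Final form: 'puru'

puru


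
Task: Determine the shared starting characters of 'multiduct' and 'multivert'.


Compare from the start: 5 characters match: 'multi'. Mismatch at position 6: 'd' vs 'v'.

multi


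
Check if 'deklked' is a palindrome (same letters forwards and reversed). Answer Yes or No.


Forward: 'deklked'
Reversed: 'deklked'
They are identical.

Yes


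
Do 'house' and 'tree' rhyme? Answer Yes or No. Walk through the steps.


Rime (stressed vowel + following sounds) of 'house': -ouse = /aʊs/
Rime of 'tree': -ee = /iː/
/aʊs/ and /iː/ are different ending sounds, so the words do not rhyme.

No


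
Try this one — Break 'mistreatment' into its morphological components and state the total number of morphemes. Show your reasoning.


Step 1: Identify prefix: 'mis' (meaning: wrongly)
Step 2: Identify root: 'treat'
Step 3: Identify suffix(es): 'ment'
Decomposition: mis- (prefix: wrongly) + treat (root) + -ment (suffix: action/result)
Total morphemes: 3

3 morphemes (mis- (prefix: wrongly) + treat (root) + -ment (suffix: action/result))


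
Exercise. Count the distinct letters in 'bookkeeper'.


Unique letters in 'bookkeeper': {b, e, k, o, p, r} = 6 distinct letters.

6


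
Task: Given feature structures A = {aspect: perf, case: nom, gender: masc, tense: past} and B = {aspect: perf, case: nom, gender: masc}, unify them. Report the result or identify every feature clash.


Compare features:
aspect: A=perf vs B=perf -> unified: perf
case: A=nom vs B=nom -> unified: nom
gender: A=masc vs B=masc -> unified: masc
tense: A=past vs B=_ -> unified: past
No clashes found.

Unified: {aspect: perf, case: nom, gender: masc, tense: past}


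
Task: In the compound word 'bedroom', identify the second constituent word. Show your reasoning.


Split 'bedroom' into 'bed' + 'room'. The second part is 'room'.

room


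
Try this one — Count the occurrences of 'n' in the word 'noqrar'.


Letter 'n' in 'noqrar': found at position(s) 1 = 1 occurrence(s).

1


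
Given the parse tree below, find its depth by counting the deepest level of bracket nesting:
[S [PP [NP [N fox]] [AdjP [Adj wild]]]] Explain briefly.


Count bracket nesting levels:
'[' at pos 0: depth = 1
'[' at pos 3: depth = 2
'[' at pos 7: depth = 3
'[' at pos 11: depth = 4
'[' at pos 20: depth = 3
'[' at pos 26: depth = 4
Maximum depth reached: 4

4


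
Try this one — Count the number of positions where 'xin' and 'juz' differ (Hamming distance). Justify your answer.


Alignment:
Position 1: 'x' vs 'j' = DIFFER
Position 2: 'i' vs 'u' = DIFFER
Position 3: 'n' vs 'z' = DIFFER
Total differences: 3

3


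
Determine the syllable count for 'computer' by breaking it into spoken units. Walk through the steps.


Break 'computer' into syllables: com-pu-ter -> com | pu | ter = 3 syllables

3 syllables


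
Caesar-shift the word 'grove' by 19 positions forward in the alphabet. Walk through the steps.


Shift each letter by 19: g -> z, r -> k, o -> h, v -> o, e -> x. Result: 'zkhox'.

zkhox


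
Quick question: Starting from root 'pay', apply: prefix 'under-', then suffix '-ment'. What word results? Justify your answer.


Step 1: Add prefix 'under-' to 'pay' = 'underpay'
Step 2: Add suffix '-ment' to 'underpay' = 'underpayment'

underpayment


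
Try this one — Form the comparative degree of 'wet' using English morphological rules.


Apply comparative formation (double final consonant, add -er): 'wet' -> 'wetter'.

wetter


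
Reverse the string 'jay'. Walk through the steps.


Reverse 'jay' character by character: 'yaj'.

yaj


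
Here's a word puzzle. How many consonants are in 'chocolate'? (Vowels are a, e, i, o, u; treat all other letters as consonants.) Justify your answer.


Consonants in 'chocolate': c, h, c, l, t = 5 consonants.

5


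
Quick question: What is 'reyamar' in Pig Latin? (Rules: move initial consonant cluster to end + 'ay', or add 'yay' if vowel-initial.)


'reyamar': move consonant cluster 'r' to end and add 'ay': 'eyamarray'.

eyamarray


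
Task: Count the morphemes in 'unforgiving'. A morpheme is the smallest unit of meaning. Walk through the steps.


Decomposition: un- (prefix) + forgive (root) + -ing (suffix) = 3 morpheme(s)

3 morphemes
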